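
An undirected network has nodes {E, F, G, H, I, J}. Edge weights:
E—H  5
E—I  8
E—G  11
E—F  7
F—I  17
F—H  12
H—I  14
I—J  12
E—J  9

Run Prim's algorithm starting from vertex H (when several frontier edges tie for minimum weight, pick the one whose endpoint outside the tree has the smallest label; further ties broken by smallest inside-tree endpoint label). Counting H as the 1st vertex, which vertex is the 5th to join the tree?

J

Prim, starting at H.
Step 1: cheapest edge leaving the tree is E—H (5); add E.
Step 2: cheapest edge leaving the tree is E—F (7); add F.
Step 3: cheapest edge leaving the tree is E—I (8); add I.
Step 4: cheapest edge leaving the tree is E—J (9); add J.
Step 5: cheapest edge leaving the tree is E—G (11); add G.
Vertex order: H, E, F, I, J, G. The 5th vertex is J.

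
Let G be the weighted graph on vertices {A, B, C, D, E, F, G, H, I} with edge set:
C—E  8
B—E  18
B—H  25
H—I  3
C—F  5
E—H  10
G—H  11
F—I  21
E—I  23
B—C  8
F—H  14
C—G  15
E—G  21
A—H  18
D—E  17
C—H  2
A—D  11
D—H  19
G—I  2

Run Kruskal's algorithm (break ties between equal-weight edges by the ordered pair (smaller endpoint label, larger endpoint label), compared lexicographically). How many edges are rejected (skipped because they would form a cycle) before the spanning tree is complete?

4

Kruskal: consider edges lightest-first.
C—H (2): add — endpoints in different components.
G—I (2): add — endpoints in different components.
H—I (3): add — endpoints in different components.
C—F (5): add — endpoints in different components.
B—C (8): add — endpoints in different components.
C—E (8): add — endpoints in different components.
E—H (10): skip — E and H already connected.
A—D (11): add — endpoints in different components.
G—H (11): skip — G and H already connected.
F—H (14): skip — F and H already connected.
C—G (15): skip — C and G already connected.
D—E (17): add — endpoints in different components.
Edges rejected before the tree was complete: 4.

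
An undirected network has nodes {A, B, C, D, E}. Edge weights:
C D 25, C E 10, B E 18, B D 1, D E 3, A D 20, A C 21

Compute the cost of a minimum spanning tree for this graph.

34

Kruskal: consider edges lightest-first.
B D (1): add — endpoints in different components.
D E (3): add — endpoints in different components.
C E (10): add — endpoints in different components.
B E (18): skip — B and E already connected.
A D (20): add — endpoints in different components.
MST edges: B D, D E, C E, A D; total weight 1+3+10+20 = 34.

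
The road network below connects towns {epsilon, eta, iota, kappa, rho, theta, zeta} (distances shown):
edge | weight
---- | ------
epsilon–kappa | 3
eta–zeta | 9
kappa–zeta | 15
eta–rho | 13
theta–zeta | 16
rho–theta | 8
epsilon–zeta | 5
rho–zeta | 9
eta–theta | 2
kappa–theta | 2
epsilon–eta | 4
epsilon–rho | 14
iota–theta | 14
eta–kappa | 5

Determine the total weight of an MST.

34

Sort edges by weight, then run Kruskal:
eta–theta (2): add. Components now {zeta} {iota} {epsilon} {kappa} {eta,theta} {rho}
kappa–theta (2): add. Components now {zeta} {iota} {epsilon} {eta,kappa,theta} {rho}
epsilon–kappa (3): add. Components now {zeta} {iota} {epsilon,eta,kappa,theta} {rho}
epsilon–eta (4): skip — epsilon and eta already connected.
epsilon–zeta (5): add. Components now {epsilon,eta,kappa,theta,zeta} {iota} {rho}
eta–kappa (5): skip — kappa and eta already connected.
rho–theta (8): add. Components now {epsilon,eta,kappa,rho,theta,zeta} {iota}
eta–zeta (9): skip — zeta and eta already connected.
rho–zeta (9): skip — zeta and rho already connected.
eta–rho (13): skip — eta and rho already connected.
epsilon–rho (14): skip — epsilon and rho already connected.
iota–theta (14): add. Components now {epsilon,eta,iota,kappa,rho,theta,zeta}
MST edges: eta–theta, kappa–theta, epsilon–kappa, epsilon–zeta, rho–theta, iota–theta; total weight 2+2+3+5+8+14 = 34.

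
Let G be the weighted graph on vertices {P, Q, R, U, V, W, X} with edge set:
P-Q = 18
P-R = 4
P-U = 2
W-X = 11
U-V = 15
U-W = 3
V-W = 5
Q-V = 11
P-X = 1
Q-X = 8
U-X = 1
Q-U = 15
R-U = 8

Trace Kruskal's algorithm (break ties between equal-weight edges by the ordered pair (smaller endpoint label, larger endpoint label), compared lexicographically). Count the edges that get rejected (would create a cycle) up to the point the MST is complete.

1

Sort edges by weight, then run Kruskal:
P-X (1): add. Components now {W} {P,X} {R} {U} {Q} {V}
U-X (1): add. Components now {W} {P,U,X} {R} {Q} {V}
P-U (2): skip — P and U already connected.
U-W (3): add. Components now {P,U,W,X} {R} {Q} {V}
P-R (4): add. Components now {P,R,U,W,X} {Q} {V}
V-W (5): add. Components now {P,R,U,V,W,X} {Q}
Q-X (8): add. Components now {P,Q,R,U,V,W,X}
Edges rejected before the tree was complete: 1.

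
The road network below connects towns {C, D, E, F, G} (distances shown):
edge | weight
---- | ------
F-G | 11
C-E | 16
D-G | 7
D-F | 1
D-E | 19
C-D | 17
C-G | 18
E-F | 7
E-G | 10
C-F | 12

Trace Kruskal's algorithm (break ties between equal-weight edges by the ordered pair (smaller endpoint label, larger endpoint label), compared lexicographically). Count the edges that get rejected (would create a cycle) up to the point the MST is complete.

Sort edges by weight, then run Kruskal:
D-F (1): add — endpoints in different components.
D-G (7): add — endpoints in different components.
E-F (7): add — endpoints in different components.
E-G (10): skip — E and G already connected.
F-G (11): skip — F and G already connected.
C-F (12): add — endpoints in different components.
Edges rejected before the tree was complete: 2.

2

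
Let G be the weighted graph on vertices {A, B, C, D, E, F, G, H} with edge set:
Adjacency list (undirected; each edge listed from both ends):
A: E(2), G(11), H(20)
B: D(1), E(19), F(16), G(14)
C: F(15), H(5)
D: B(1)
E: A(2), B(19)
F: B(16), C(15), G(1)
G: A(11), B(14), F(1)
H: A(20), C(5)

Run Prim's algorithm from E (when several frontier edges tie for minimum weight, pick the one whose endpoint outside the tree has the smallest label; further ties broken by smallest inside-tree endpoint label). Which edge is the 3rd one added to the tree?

Prim's algorithm from E:
Step 1: frontier [A—E 2, B—E 19] → take A—E (2); add A.
Step 2: frontier [A—G 11, A—H 20, B—E 19] → take A—G (11); add G.
Step 3: frontier [A—H 20, B—E 19, F—G 1, B—G 14] → take F—G (1); add F.
Step 4: frontier [A—H 20, B—E 19, C—F 15, B—F 16, B—G 14] → take B—G (14); add B.
Step 5: frontier [A—H 20, B—D 1, C—F 15] → take B—D (1); add D.
Step 6: frontier [A—H 20, C—F 15] → take C—F (15); add C.
Step 7: frontier [A—H 20, C—H 5] → take C—H (5); add H.
The 3rd edge added is F—G.

F-G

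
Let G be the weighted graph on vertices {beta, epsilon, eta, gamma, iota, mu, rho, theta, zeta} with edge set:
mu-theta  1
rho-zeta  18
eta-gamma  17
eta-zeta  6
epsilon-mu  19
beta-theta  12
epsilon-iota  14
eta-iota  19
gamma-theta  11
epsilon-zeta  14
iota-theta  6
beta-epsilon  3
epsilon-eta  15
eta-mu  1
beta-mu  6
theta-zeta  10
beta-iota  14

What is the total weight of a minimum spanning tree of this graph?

52

Prim, starting at rho.
Step 1: cheapest edge leaving the tree is rho-zeta (18); add zeta.
Step 2: cheapest edge leaving the tree is eta-zeta (6); add eta.
Step 3: cheapest edge leaving the tree is eta-mu (1); add mu.
Step 4: cheapest edge leaving the tree is mu-theta (1); add theta.
Step 5: cheapest edge leaving the tree is beta-mu (6); add beta.
Step 6: cheapest edge leaving the tree is beta-epsilon (3); add epsilon.
Step 7: cheapest edge leaving the tree is iota-theta (6); add iota.
Step 8: cheapest edge leaving the tree is gamma-theta (11); add gamma.
MST edges: rho-zeta, eta-zeta, eta-mu, mu-theta, beta-mu, beta-epsilon, iota-theta, gamma-theta; total weight 18+6+1+1+6+3+6+11 = 52.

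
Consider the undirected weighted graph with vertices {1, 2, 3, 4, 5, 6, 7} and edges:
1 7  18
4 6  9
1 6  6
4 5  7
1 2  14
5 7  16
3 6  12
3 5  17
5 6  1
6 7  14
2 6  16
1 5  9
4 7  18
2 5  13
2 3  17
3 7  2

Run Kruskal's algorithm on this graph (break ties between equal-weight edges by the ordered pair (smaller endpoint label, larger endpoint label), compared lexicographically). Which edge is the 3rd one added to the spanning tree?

1-6

Sort edges by weight, then run Kruskal:
5 6 (1): add. Components now {1} {2} {3} {4} {5,6} {7}
3 7 (2): add. Components now {1} {2} {3,7} {4} {5,6}
1 6 (6): add. Components now {1,5,6} {2} {3,7} {4}
4 5 (7): add. Components now {1,4,5,6} {2} {3,7}
1 5 (9): skip — 1 and 5 already connected.
4 6 (9): skip — 4 and 6 already connected.
3 6 (12): add. Components now {1,3,4,5,6,7} {2}
2 5 (13): add. Components now {1,2,3,4,5,6,7}
The 3rd edge added is 1 6.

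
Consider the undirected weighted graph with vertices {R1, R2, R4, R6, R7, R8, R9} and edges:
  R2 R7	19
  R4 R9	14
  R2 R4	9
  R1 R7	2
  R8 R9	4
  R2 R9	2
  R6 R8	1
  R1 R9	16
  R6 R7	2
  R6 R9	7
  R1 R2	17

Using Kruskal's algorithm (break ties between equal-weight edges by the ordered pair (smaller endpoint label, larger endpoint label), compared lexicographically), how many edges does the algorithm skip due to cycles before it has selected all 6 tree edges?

Kruskal's algorithm — process edges by increasing weight (ties by edge label):
R6 R8 (1): add. Components now {R2} {R4} {R7} {R9} {R1} {R6,R8}
R1 R7 (2): add. Components now {R2} {R4} {R1,R7} {R9} {R6,R8}
R2 R9 (2): add. Components now {R2,R9} {R4} {R1,R7} {R6,R8}
R6 R7 (2): add. Components now {R2,R9} {R4} {R1,R6,R7,R8}
R8 R9 (4): add. Components now {R1,R2,R6,R7,R8,R9} {R4}
R6 R9 (7): skip — R9 and R6 already connected.
R2 R4 (9): add. Components now {R1,R2,R4,R6,R7,R8,R9}
Edges rejected before the tree was complete: 1.

1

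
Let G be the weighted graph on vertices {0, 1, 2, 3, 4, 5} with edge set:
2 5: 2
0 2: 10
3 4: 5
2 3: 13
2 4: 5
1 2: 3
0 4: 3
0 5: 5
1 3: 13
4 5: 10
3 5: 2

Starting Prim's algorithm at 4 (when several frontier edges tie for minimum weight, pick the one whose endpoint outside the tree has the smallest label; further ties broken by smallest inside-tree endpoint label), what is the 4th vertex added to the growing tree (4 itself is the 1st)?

5

Grow the tree from 4 using Prim:
Step 1: cheapest edge leaving the tree is 0 4 (3); add 0.
Step 2: cheapest edge leaving the tree is 2 4 (5); add 2.
Step 3: cheapest edge leaving the tree is 2 5 (2); add 5.
Step 4: cheapest edge leaving the tree is 3 5 (2); add 3.
Step 5: cheapest edge leaving the tree is 1 2 (3); add 1.
Vertex order: 4, 0, 2, 5, 3, 1. The 4th vertex is 5.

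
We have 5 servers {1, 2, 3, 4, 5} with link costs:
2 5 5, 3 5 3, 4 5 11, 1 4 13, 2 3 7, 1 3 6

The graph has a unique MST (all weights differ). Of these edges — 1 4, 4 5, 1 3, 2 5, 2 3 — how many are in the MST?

Sort edges by weight, then run Kruskal:
3 5 (3): add — endpoints in different components.
2 5 (5): add — endpoints in different components.
1 3 (6): add — endpoints in different components.
2 3 (7): skip — 2 and 3 already connected.
4 5 (11): add — endpoints in different components.
MST edge set: {3 5, 2 5, 1 3, 4 5}.
Of the listed edges, {4 5, 1 3, 2 5} are in the MST → 3.

3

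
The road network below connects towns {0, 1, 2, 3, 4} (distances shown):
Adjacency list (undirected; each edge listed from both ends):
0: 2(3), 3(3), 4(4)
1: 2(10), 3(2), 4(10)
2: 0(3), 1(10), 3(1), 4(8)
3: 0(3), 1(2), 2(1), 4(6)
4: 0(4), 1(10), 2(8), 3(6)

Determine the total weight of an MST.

10

Sort edges by weight, then run Kruskal:
2–3 (1): add — endpoints in different components.
1–3 (2): add — endpoints in different components.
0–2 (3): add — endpoints in different components.
0–3 (3): skip — 0 and 3 already connected.
0–4 (4): add — endpoints in different components.
MST edges: 2–3, 1–3, 0–2, 0–4; total weight 1+2+3+4 = 10.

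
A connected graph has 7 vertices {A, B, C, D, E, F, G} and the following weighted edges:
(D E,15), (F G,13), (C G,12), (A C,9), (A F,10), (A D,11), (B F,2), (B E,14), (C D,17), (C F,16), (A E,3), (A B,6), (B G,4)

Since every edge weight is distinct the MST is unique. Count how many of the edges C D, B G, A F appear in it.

1

Sort edges by weight, then run Kruskal:
B F (2): add — endpoints in different components.
A E (3): add — endpoints in different components.
B G (4): add — endpoints in different components.
A B (6): add — endpoints in different components.
A C (9): add — endpoints in different components.
A F (10): skip — A and F already connected.
A D (11): add — endpoints in different components.
MST edge set: {B F, A E, B G, A B, A C, A D}.
Of the listed edges, {B G} are in the MST → 1.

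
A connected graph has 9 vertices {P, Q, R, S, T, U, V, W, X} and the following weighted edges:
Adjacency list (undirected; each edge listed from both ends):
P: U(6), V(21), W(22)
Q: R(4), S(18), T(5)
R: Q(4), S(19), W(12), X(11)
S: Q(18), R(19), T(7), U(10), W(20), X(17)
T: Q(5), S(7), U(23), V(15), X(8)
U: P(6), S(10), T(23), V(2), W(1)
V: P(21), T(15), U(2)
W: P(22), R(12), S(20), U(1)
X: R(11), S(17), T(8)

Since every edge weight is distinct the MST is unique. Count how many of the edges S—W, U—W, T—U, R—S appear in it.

1

Kruskal: consider edges lightest-first.
U—W (1): add — endpoints in different components.
U—V (2): add — endpoints in different components.
Q—R (4): add — endpoints in different components.
Q—T (5): add — endpoints in different components.
P—U (6): add — endpoints in different components.
S—T (7): add — endpoints in different components.
T—X (8): add — endpoints in different components.
S—U (10): add — endpoints in different components.
MST edge set: {U—W, U—V, Q—R, Q—T, P—U, S—T, T—X, S—U}.
Of the listed edges, {U—W} are in the MST → 1.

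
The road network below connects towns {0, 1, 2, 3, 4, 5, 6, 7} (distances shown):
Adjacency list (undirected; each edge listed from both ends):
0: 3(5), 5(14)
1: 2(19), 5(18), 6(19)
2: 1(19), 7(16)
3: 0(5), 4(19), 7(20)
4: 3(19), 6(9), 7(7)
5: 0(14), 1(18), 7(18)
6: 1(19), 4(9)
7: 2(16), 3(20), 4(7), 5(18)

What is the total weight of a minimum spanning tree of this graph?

Prim, starting at 1.
Step 1: cheapest edge leaving the tree is 1–5 (18); add 5.
Step 2: cheapest edge leaving the tree is 0–5 (14); add 0.
Step 3: cheapest edge leaving the tree is 0–3 (5); add 3.
Step 4: cheapest edge leaving the tree is 5–7 (18); add 7.
Step 5: cheapest edge leaving the tree is 4–7 (7); add 4.
Step 6: cheapest edge leaving the tree is 4–6 (9); add 6.
Step 7: cheapest edge leaving the tree is 2–7 (16); add 2.
MST edges: 1–5, 0–5, 0–3, 5–7, 4–7, 4–6, 2–7; total weight 18+14+5+18+7+9+16 = 87.

87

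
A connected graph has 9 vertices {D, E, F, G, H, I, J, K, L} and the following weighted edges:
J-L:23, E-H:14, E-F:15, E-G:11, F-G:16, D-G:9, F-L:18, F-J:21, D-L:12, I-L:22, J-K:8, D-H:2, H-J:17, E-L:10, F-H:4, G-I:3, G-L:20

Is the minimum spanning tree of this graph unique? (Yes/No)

Yes

Kruskal: consider edges lightest-first.
D-H (2): add — endpoints in different components.
G-I (3): add — endpoints in different components.
F-H (4): add — endpoints in different components.
J-K (8): add — endpoints in different components.
D-G (9): add — endpoints in different components.
E-L (10): add — endpoints in different components.
E-G (11): add — endpoints in different components.
D-L (12): skip — D and L already connected.
E-H (14): skip — E and H already connected.
E-F (15): skip — E and F already connected.
F-G (16): skip — F and G already connected.
H-J (17): add — endpoints in different components.
Every non-tree edge has weight strictly greater than the heaviest edge on the tree path between its endpoints, so the MST is unique.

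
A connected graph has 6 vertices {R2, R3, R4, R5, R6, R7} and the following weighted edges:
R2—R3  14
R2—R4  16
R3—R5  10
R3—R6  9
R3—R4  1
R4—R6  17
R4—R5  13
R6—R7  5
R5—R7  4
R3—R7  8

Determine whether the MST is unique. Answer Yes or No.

Sort edges by weight, then run Kruskal:
R3—R4 (1): add. Components now {R3,R4} {R7} {R2} {R5} {R6}
R5—R7 (4): add. Components now {R3,R4} {R5,R7} {R2} {R6}
R6—R7 (5): add. Components now {R3,R4} {R5,R6,R7} {R2}
R3—R7 (8): add. Components now {R3,R4,R5,R6,R7} {R2}
R3—R6 (9): skip — R3 and R6 already connected.
R3—R5 (10): skip — R3 and R5 already connected.
R4—R5 (13): skip — R4 and R5 already connected.
R2—R3 (14): add. Components now {R2,R3,R4,R5,R6,R7}
Every non-tree edge has weight strictly greater than the heaviest edge on the tree path between its endpoints, so the MST is unique.

Yes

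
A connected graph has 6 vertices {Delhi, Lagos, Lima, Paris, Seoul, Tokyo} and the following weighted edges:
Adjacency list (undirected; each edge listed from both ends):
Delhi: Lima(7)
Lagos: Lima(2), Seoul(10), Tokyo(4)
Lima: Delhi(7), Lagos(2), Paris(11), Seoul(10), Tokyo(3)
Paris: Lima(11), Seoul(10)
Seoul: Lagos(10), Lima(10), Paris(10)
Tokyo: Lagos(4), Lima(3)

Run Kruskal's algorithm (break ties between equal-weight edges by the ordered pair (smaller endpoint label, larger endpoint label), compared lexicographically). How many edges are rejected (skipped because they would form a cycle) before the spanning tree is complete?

Kruskal's algorithm — process edges by increasing weight (ties by edge label):
Lagos—Lima (2): add. Components now {Paris} {Delhi} {Lagos,Lima} {Seoul} {Tokyo}
Lima—Tokyo (3): add. Components now {Paris} {Delhi} {Lagos,Lima,Tokyo} {Seoul}
Lagos—Tokyo (4): skip — Lagos and Tokyo already connected.
Delhi—Lima (7): add. Components now {Paris} {Delhi,Lagos,Lima,Tokyo} {Seoul}
Lagos—Seoul (10): add. Components now {Paris} {Delhi,Lagos,Lima,Seoul,Tokyo}
Lima—Seoul (10): skip — Lima and Seoul already connected.
Paris—Seoul (10): add. Components now {Delhi,Lagos,Lima,Paris,Seoul,Tokyo}
Edges rejected before the tree was complete: 2.

2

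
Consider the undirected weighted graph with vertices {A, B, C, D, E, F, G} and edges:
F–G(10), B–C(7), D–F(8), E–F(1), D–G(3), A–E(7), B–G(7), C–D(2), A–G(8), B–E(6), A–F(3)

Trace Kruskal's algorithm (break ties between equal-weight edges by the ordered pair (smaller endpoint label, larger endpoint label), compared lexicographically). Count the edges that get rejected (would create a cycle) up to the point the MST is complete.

Sort edges by weight, then run Kruskal:
E–F (1): add — endpoints in different components.
C–D (2): add — endpoints in different components.
A–F (3): add — endpoints in different components.
D–G (3): add — endpoints in different components.
B–E (6): add — endpoints in different components.
A–E (7): skip — A and E already connected.
B–C (7): add — endpoints in different components.
Edges rejected before the tree was complete: 1.

1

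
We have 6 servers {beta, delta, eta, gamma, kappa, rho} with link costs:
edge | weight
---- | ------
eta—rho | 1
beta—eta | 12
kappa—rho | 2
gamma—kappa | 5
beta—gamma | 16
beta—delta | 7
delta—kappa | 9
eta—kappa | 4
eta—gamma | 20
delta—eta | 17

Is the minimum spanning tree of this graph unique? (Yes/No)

Kruskal's algorithm — process edges by increasing weight (ties by edge label):
eta—rho (1): add — endpoints in different components.
kappa—rho (2): add — endpoints in different components.
eta—kappa (4): skip — kappa and eta already connected.
gamma—kappa (5): add — endpoints in different components.
beta—delta (7): add — endpoints in different components.
delta—kappa (9): add — endpoints in different components.
Every non-tree edge has weight strictly greater than the heaviest edge on the tree path between its endpoints, so the MST is unique.

Yes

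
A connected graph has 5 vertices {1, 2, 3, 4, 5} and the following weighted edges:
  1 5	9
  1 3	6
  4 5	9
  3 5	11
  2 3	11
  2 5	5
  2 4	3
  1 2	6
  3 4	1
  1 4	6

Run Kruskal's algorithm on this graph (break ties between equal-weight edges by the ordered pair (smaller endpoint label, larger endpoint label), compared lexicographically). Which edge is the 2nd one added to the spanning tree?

Kruskal: consider edges lightest-first.
3 4 (1): add — endpoints in different components.
2 4 (3): add — endpoints in different components.
2 5 (5): add — endpoints in different components.
1 2 (6): add — endpoints in different components.
The 2nd edge added is 2 4.

2-4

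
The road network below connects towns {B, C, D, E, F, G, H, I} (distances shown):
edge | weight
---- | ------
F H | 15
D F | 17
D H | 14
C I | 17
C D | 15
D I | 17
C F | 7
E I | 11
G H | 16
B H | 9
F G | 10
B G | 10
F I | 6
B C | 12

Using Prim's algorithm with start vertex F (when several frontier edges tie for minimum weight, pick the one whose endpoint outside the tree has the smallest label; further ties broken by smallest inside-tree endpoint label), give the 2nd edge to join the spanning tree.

Prim's algorithm from F:
Step 1: frontier [F I 6, C F 7, F G 10, F H 15, D F 17] → take F I (6); add I.
Step 2: frontier [C F 7, F G 10, F H 15, D F 17, E I 11, C I 17, D I 17] → take C F (7); add C.
Step 3: frontier [B C 12, C D 15, F G 10, F H 15, D F 17, E I 11, D I 17] → take F G (10); add G.
Step 4: frontier [B C 12, C D 15, F H 15, D F 17, B G 10, G H 16, E I 11, D I 17] → take B G (10); add B.
Step 5: frontier [B H 9, C D 15, F H 15, D F 17, G H 16, E I 11, D I 17] → take B H (9); add H.
Step 6: frontier [C D 15, D F 17, D H 14, E I 11, D I 17] → take E I (11); add E.
Step 7: frontier [C D 15, D F 17, D H 14, D I 17] → take D H (14); add D.
The 2nd edge added is C F.

C-F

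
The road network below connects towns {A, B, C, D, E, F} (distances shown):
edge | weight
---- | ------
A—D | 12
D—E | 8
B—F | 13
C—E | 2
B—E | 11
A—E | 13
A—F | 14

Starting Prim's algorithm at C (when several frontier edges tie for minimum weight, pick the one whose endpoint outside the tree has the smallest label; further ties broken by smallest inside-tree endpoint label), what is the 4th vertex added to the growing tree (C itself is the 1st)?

Prim, starting at C.
Step 1: frontier [C—E 2] → take C—E (2); add E.
Step 2: frontier [D—E 8, B—E 11, A—E 13] → take D—E (8); add D.
Step 3: frontier [A—D 12, B—E 11, A—E 13] → take B—E (11); add B.
Step 4: frontier [B—F 13, A—D 12, A—E 13] → take A—D (12); add A.
Step 5: frontier [A—F 14, B—F 13] → take B—F (13); add F.
Vertex order: C, E, D, B, A, F. The 4th vertex is B.

B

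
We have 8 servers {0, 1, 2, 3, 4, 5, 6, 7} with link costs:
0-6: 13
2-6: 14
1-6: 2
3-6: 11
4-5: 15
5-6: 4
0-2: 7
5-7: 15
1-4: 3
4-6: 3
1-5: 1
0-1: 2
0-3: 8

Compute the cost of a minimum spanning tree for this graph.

Prim's algorithm from 1:
Step 1: frontier [1-5 1, 0-1 2, 1-6 2, 1-4 3] → take 1-5 (1); add 5.
Step 2: frontier [0-1 2, 1-6 2, 1-4 3, 5-6 4, 4-5 15, 5-7 15] → take 0-1 (2); add 0.
Step 3: frontier [0-2 7, 0-3 8, 0-6 13, 1-6 2, 1-4 3, 5-6 4, 4-5 15, 5-7 15] → take 1-6 (2); add 6.
Step 4: frontier [0-2 7, 0-3 8, 1-4 3, 4-5 15, 5-7 15, 4-6 3, 3-6 11, 2-6 14] → take 1-4 (3); add 4.
Step 5: frontier [0-2 7, 0-3 8, 5-7 15, 3-6 11, 2-6 14] → take 0-2 (7); add 2.
Step 6: frontier [0-3 8, 5-7 15, 3-6 11] → take 0-3 (8); add 3.
Step 7: frontier [5-7 15] → take 5-7 (15); add 7.
MST edges: 1-5, 0-1, 1-6, 1-4, 0-2, 0-3, 5-7; total weight 1+2+2+3+7+8+15 = 38.

38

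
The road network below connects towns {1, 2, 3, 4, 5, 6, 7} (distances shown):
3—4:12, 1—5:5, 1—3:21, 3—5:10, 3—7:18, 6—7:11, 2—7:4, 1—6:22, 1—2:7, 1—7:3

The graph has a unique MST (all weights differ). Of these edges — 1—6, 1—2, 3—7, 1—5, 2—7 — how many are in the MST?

Kruskal's algorithm — process edges by increasing weight (ties by edge label):
1—7 (3): add. Components now {1,7} {2} {3} {4} {5} {6}
2—7 (4): add. Components now {1,2,7} {3} {4} {5} {6}
1—5 (5): add. Components now {1,2,5,7} {3} {4} {6}
1—2 (7): skip — 1 and 2 already connected.
3—5 (10): add. Components now {1,2,3,5,7} {4} {6}
6—7 (11): add. Components now {1,2,3,5,6,7} {4}
3—4 (12): add. Components now {1,2,3,4,5,6,7}
MST edge set: {1—7, 2—7, 1—5, 3—5, 6—7, 3—4}.
Of the listed edges, {1—5, 2—7} are in the MST → 2.

2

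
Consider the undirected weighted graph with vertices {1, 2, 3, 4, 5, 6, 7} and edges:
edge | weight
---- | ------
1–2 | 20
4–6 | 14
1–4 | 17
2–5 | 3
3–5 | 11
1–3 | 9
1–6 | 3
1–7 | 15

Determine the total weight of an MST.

Prim, starting at 5.
Step 1: frontier [2–5 3, 3–5 11] → take 2–5 (3); add 2.
Step 2: frontier [1–2 20, 3–5 11] → take 3–5 (11); add 3.
Step 3: frontier [1–2 20, 1–3 9] → take 1–3 (9); add 1.
Step 4: frontier [1–6 3, 1–7 15, 1–4 17] → take 1–6 (3); add 6.
Step 5: frontier [1–7 15, 1–4 17, 4–6 14] → take 4–6 (14); add 4.
Step 6: frontier [1–7 15] → take 1–7 (15); add 7.
MST edges: 2–5, 3–5, 1–3, 1–6, 4–6, 1–7; total weight 3+11+9+3+14+15 = 55.

55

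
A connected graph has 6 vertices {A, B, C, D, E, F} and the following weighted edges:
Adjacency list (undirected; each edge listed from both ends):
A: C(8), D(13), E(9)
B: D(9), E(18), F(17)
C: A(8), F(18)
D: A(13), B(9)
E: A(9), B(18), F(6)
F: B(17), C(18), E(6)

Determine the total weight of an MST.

Kruskal's algorithm — process edges by increasing weight (ties by edge label):
E F (6): add. Components now {A} {B} {C} {D} {E,F}
A C (8): add. Components now {A,C} {B} {D} {E,F}
A E (9): add. Components now {A,C,E,F} {B} {D}
B D (9): add. Components now {A,C,E,F} {B,D}
A D (13): add. Components now {A,B,C,D,E,F}
MST edges: E F, A C, A E, B D, A D; total weight 6+8+9+9+13 = 45.

45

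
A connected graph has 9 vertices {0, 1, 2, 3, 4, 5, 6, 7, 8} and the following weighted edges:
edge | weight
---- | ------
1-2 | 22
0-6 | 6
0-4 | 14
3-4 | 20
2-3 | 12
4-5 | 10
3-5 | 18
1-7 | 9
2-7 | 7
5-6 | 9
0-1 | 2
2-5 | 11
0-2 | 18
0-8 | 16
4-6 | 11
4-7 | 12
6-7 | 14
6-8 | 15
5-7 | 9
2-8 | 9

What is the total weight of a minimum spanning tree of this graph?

64

Grow the tree from 7 using Prim:
Step 1: cheapest edge leaving the tree is 2-7 (7); add 2.
Step 2: cheapest edge leaving the tree is 1-7 (9); add 1.
Step 3: cheapest edge leaving the tree is 0-1 (2); add 0.
Step 4: cheapest edge leaving the tree is 0-6 (6); add 6.
Step 5: cheapest edge leaving the tree is 5-6 (9); add 5.
Step 6: cheapest edge leaving the tree is 2-8 (9); add 8.
Step 7: cheapest edge leaving the tree is 4-5 (10); add 4.
Step 8: cheapest edge leaving the tree is 2-3 (12); add 3.
MST edges: 2-7, 1-7, 0-1, 0-6, 5-6, 2-8, 4-5, 2-3; total weight 7+9+2+6+9+9+10+12 = 64.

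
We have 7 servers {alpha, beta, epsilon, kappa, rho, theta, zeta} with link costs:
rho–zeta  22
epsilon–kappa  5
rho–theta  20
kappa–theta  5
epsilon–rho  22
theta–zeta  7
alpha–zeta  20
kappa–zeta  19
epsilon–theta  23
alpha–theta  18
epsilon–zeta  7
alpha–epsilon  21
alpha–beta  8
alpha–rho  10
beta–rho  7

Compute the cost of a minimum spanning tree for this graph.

Kruskal's algorithm — process edges by increasing weight (ties by edge label):
epsilon–kappa (5): add. Components now {alpha} {theta} {beta} {epsilon,kappa} {rho} {zeta}
kappa–theta (5): add. Components now {alpha} {epsilon,kappa,theta} {beta} {rho} {zeta}
beta–rho (7): add. Components now {alpha} {epsilon,kappa,theta} {beta,rho} {zeta}
epsilon–zeta (7): add. Components now {alpha} {epsilon,kappa,theta,zeta} {beta,rho}
theta–zeta (7): skip — theta and zeta already connected.
alpha–beta (8): add. Components now {alpha,beta,rho} {epsilon,kappa,theta,zeta}
alpha–rho (10): skip — alpha and rho already connected.
alpha–theta (18): add. Components now {alpha,beta,epsilon,kappa,rho,theta,zeta}
MST edges: epsilon–kappa, kappa–theta, beta–rho, epsilon–zeta, alpha–beta, alpha–theta; total weight 5+5+7+7+8+18 = 50.

50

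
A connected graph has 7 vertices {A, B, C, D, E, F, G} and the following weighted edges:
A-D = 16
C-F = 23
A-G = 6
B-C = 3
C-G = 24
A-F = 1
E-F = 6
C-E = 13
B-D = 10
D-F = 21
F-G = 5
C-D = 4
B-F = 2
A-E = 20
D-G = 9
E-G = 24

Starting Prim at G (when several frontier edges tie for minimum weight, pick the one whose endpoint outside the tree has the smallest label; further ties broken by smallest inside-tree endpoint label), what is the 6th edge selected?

Grow the tree from G using Prim:
Step 1: cheapest edge leaving the tree is F-G (5); add F.
Step 2: cheapest edge leaving the tree is A-F (1); add A.
Step 3: cheapest edge leaving the tree is B-F (2); add B.
Step 4: cheapest edge leaving the tree is B-C (3); add C.
Step 5: cheapest edge leaving the tree is C-D (4); add D.
Step 6: cheapest edge leaving the tree is E-F (6); add E.
The 6th edge added is E-F.

E-F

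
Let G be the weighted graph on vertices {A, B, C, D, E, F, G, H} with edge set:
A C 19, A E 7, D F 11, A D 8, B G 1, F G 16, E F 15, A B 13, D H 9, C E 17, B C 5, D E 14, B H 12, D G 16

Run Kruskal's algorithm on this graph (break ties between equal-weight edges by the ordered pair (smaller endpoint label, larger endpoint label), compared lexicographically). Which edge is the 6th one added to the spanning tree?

D-F

Sort edges by weight, then run Kruskal:
B G (1): add — endpoints in different components.
B C (5): add — endpoints in different components.
A E (7): add — endpoints in different components.
A D (8): add — endpoints in different components.
D H (9): add — endpoints in different components.
D F (11): add — endpoints in different components.
B H (12): add — endpoints in different components.
The 6th edge added is D F.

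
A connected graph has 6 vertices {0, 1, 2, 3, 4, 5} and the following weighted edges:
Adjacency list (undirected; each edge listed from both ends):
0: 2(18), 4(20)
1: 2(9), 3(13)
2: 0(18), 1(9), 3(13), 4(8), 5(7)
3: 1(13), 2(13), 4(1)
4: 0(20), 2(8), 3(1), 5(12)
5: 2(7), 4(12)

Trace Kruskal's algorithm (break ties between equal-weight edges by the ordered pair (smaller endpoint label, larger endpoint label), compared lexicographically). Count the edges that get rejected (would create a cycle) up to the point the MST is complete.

Kruskal: consider edges lightest-first.
3-4 (1): add — endpoints in different components.
2-5 (7): add — endpoints in different components.
2-4 (8): add — endpoints in different components.
1-2 (9): add — endpoints in different components.
4-5 (12): skip — 4 and 5 already connected.
1-3 (13): skip — 1 and 3 already connected.
2-3 (13): skip — 2 and 3 already connected.
0-2 (18): add — endpoints in different components.
Edges rejected before the tree was complete: 3.

3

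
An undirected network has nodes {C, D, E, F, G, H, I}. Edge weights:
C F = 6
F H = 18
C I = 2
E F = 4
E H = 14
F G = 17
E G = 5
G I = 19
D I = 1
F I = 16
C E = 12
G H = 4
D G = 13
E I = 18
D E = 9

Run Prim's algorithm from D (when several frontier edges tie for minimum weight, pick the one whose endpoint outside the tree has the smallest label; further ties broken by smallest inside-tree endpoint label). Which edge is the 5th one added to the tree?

Prim's algorithm from D:
Step 1: cheapest edge leaving the tree is D I (1); add I.
Step 2: cheapest edge leaving the tree is C I (2); add C.
Step 3: cheapest edge leaving the tree is C F (6); add F.
Step 4: cheapest edge leaving the tree is E F (4); add E.
Step 5: cheapest edge leaving the tree is E G (5); add G.
Step 6: cheapest edge leaving the tree is G H (4); add H.
The 5th edge added is E G.

E-G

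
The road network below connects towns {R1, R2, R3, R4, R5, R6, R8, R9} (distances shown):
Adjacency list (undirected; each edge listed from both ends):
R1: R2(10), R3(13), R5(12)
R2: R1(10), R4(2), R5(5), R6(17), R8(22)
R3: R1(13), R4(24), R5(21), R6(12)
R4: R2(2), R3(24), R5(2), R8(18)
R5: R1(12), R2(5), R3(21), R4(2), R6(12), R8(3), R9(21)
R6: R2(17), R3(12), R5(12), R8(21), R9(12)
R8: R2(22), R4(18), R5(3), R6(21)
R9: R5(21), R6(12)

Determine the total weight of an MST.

Prim's algorithm from R3:
Step 1: cheapest edge leaving the tree is R3-R6 (12); add R6.
Step 2: cheapest edge leaving the tree is R5-R6 (12); add R5.
Step 3: cheapest edge leaving the tree is R4-R5 (2); add R4.
Step 4: cheapest edge leaving the tree is R2-R4 (2); add R2.
Step 5: cheapest edge leaving the tree is R5-R8 (3); add R8.
Step 6: cheapest edge leaving the tree is R1-R2 (10); add R1.
Step 7: cheapest edge leaving the tree is R6-R9 (12); add R9.
MST edges: R3-R6, R5-R6, R4-R5, R2-R4, R5-R8, R1-R2, R6-R9; total weight 12+12+2+2+3+10+12 = 53.

53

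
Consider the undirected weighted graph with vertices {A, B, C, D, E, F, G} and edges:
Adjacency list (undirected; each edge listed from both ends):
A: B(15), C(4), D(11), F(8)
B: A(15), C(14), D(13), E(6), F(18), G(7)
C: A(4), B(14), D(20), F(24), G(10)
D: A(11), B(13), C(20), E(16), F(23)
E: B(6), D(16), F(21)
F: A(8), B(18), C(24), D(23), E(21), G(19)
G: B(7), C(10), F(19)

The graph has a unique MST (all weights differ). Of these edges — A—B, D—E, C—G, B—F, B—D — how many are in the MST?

Kruskal: consider edges lightest-first.
A—C (4): add. Components now {A,C} {B} {D} {E} {F} {G}
B—E (6): add. Components now {A,C} {B,E} {D} {F} {G}
B—G (7): add. Components now {A,C} {B,E,G} {D} {F}
A—F (8): add. Components now {A,C,F} {B,E,G} {D}
C—G (10): add. Components now {A,B,C,E,F,G} {D}
A—D (11): add. Components now {A,B,C,D,E,F,G}
MST edge set: {A—C, B—E, B—G, A—F, C—G, A—D}.
Of the listed edges, {C—G} are in the MST → 1.

1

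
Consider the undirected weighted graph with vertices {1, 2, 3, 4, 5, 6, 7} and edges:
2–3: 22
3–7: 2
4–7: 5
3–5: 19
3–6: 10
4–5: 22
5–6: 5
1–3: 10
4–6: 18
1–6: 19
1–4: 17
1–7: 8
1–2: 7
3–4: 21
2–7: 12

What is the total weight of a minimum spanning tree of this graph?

37

Prim, starting at 6.
Step 1: cheapest edge leaving the tree is 5–6 (5); add 5.
Step 2: cheapest edge leaving the tree is 3–6 (10); add 3.
Step 3: cheapest edge leaving the tree is 3–7 (2); add 7.
Step 4: cheapest edge leaving the tree is 4–7 (5); add 4.
Step 5: cheapest edge leaving the tree is 1–7 (8); add 1.
Step 6: cheapest edge leaving the tree is 1–2 (7); add 2.
MST edges: 5–6, 3–6, 3–7, 4–7, 1–7, 1–2; total weight 5+10+2+5+8+7 = 37.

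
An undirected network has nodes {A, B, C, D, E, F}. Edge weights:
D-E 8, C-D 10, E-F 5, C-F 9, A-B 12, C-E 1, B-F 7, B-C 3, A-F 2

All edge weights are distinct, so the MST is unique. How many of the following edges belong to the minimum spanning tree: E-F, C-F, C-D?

1

Kruskal: consider edges lightest-first.
C-E (1): add — endpoints in different components.
A-F (2): add — endpoints in different components.
B-C (3): add — endpoints in different components.
E-F (5): add — endpoints in different components.
B-F (7): skip — B and F already connected.
D-E (8): add — endpoints in different components.
MST edge set: {C-E, A-F, B-C, E-F, D-E}.
Of the listed edges, {E-F} are in the MST → 1.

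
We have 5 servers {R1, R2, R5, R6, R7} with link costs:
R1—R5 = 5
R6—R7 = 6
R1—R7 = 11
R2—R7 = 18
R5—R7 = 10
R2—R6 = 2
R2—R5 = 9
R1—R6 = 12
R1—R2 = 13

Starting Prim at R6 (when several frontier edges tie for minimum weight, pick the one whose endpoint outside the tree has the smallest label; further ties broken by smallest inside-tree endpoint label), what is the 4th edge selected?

R1-R5

Prim's algorithm from R6:
Step 1: cheapest edge leaving the tree is R2—R6 (2); add R2.
Step 2: cheapest edge leaving the tree is R6—R7 (6); add R7.
Step 3: cheapest edge leaving the tree is R2—R5 (9); add R5.
Step 4: cheapest edge leaving the tree is R1—R5 (5); add R1.
The 4th edge added is R1—R5.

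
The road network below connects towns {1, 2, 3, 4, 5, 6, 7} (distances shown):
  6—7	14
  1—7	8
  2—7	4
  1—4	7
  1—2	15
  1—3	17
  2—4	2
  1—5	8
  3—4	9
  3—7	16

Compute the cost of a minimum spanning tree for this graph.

Kruskal's algorithm — process edges by increasing weight (ties by edge label):
2—4 (2): add. Components now {1} {2,4} {3} {5} {6} {7}
2—7 (4): add. Components now {1} {2,4,7} {3} {5} {6}
1—4 (7): add. Components now {1,2,4,7} {3} {5} {6}
1—5 (8): add. Components now {1,2,4,5,7} {3} {6}
1—7 (8): skip — 1 and 7 already connected.
3—4 (9): add. Components now {1,2,3,4,5,7} {6}
6—7 (14): add. Components now {1,2,3,4,5,6,7}
MST edges: 2—4, 2—7, 1—4, 1—5, 3—4, 6—7; total weight 2+4+7+8+9+14 = 44.

44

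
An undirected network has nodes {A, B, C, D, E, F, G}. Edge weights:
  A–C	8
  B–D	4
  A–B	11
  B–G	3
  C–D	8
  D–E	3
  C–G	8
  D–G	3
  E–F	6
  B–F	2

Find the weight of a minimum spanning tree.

27

Kruskal's algorithm — process edges by increasing weight (ties by edge label):
B–F (2): add — endpoints in different components.
B–G (3): add — endpoints in different components.
D–E (3): add — endpoints in different components.
D–G (3): add — endpoints in different components.
B–D (4): skip — B and D already connected.
E–F (6): skip — E and F already connected.
A–C (8): add — endpoints in different components.
C–D (8): add — endpoints in different components.
MST edges: B–F, B–G, D–E, D–G, A–C, C–D; total weight 2+3+3+3+8+8 = 27.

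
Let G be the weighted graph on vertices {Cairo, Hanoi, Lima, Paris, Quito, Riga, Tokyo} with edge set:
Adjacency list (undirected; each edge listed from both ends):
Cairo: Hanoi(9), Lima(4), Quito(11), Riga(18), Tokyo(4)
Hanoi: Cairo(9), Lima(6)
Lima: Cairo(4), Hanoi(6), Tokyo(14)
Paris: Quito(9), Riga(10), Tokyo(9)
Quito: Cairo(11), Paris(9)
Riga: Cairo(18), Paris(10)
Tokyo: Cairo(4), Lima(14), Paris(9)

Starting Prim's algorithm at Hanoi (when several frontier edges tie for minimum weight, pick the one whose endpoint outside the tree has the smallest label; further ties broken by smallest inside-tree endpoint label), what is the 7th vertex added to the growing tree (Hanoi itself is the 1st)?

Riga

Prim, starting at Hanoi.
Step 1: cheapest edge leaving the tree is Hanoi-Lima (6); add Lima.
Step 2: cheapest edge leaving the tree is Cairo-Lima (4); add Cairo.
Step 3: cheapest edge leaving the tree is Cairo-Tokyo (4); add Tokyo.
Step 4: cheapest edge leaving the tree is Paris-Tokyo (9); add Paris.
Step 5: cheapest edge leaving the tree is Paris-Quito (9); add Quito.
Step 6: cheapest edge leaving the tree is Paris-Riga (10); add Riga.
Vertex order: Hanoi, Lima, Cairo, Tokyo, Paris, Quito, Riga. The 7th vertex is Riga.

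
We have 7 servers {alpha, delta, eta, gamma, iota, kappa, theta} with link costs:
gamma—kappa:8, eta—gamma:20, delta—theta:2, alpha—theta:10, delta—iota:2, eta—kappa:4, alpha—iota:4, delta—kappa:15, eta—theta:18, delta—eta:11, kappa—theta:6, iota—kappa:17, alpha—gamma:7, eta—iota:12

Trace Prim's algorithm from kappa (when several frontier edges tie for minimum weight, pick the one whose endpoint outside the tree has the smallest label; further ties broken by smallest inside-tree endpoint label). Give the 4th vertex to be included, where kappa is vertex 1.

delta

Prim, starting at kappa.
Step 1: frontier [eta—kappa 4, kappa—theta 6, gamma—kappa 8, delta—kappa 15, iota—kappa 17] → take eta—kappa (4); add eta.
Step 2: frontier [delta—eta 11, eta—iota 12, eta—theta 18, eta—gamma 20, kappa—theta 6, gamma—kappa 8, delta—kappa 15, iota—kappa 17] → take kappa—theta (6); add theta.
Step 3: frontier [delta—eta 11, eta—iota 12, eta—gamma 20, gamma—kappa 8, delta—kappa 15, iota—kappa 17, delta—theta 2, alpha—theta 10] → take delta—theta (2); add delta.
Step 4: frontier [delta—iota 2, eta—iota 12, eta—gamma 20, gamma—kappa 8, iota—kappa 17, alpha—theta 10] → take delta—iota (2); add iota.
Step 5: frontier [eta—gamma 20, alpha—iota 4, gamma—kappa 8, alpha—theta 10] → take alpha—iota (4); add alpha.
Step 6: frontier [alpha—gamma 7, eta—gamma 20, gamma—kappa 8] → take alpha—gamma (7); add gamma.
Vertex order: kappa, eta, theta, delta, iota, alpha, gamma. The 4th vertex is delta.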